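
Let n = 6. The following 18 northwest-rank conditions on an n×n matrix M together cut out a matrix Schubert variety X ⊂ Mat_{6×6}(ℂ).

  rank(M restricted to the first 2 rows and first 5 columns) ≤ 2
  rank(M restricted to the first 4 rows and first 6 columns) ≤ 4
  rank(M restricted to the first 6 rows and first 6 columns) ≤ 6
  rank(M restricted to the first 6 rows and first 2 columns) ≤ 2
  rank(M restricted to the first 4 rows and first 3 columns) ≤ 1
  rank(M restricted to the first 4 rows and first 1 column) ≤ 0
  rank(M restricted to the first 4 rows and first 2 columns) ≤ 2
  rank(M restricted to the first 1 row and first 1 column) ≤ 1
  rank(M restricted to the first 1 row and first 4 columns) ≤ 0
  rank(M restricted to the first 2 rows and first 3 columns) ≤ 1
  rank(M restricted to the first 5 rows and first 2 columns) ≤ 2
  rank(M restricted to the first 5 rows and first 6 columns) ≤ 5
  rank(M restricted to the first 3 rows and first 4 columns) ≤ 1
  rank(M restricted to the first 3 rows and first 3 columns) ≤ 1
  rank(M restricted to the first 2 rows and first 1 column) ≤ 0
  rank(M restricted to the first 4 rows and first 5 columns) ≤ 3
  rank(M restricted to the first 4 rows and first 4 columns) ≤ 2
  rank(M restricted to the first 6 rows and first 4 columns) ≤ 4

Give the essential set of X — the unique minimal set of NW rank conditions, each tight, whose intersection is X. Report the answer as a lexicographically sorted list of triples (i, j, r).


Recovering R(i,j) via the rank-extension bound from the 18 conditions:

  row 1: 0 | 0 | 0 | 0 | 1 | 1
  row 2: 0 | 1 | 1 | 1 | 2 | 2
  row 3: 0 | 1 | 1 | 1 | 2 | 3
  row 4: 0 | 1 | 1 | 2 | 3 | 4
  row 5: 1 | 2 | 2 | 3 | 4 | 5
  row 6: 1 | 2 | 3 | 4 | 5 | 6

second differences of R give the permutation w = (5, 2, 6, 4, 1, 3).

Fulton essential set (4 of the 10 Rothe cells):

[(1, 4, 0), (3, 4, 1), (4, 1, 0), (4, 3, 1)]


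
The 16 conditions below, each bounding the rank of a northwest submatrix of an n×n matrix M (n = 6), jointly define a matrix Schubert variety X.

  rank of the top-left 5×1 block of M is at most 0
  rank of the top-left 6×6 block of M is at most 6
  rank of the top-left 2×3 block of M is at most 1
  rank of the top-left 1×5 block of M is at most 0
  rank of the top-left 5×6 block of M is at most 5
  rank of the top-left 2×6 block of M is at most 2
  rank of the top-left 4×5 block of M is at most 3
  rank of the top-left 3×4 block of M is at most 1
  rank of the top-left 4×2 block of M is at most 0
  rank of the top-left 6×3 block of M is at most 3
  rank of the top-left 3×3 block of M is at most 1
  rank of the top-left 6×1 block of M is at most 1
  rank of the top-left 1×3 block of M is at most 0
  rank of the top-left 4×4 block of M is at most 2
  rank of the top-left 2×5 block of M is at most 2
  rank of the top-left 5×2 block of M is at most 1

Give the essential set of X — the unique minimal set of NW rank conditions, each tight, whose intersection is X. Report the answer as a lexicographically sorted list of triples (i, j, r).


Rank table r_w(6×6) implied by the 16 constraints:

  R[1]: 0 | 0 | 0 | 0 | 0 | 1
  R[2]: 0 | 0 | 1 | 1 | 1 | 2
  R[3]: 0 | 0 | 1 | 1 | 2 | 3
  R[4]: 0 | 0 | 1 | 2 | 3 | 4
  R[5]: 0 | 1 | 2 | 3 | 4 | 5
  R[6]: 1 | 2 | 3 | 4 | 5 | 6

the unique w with this rank table is (6, 3, 5, 4, 2, 1).

4 SE-corners of the 13-cell Rothe diagram give Ess(w):

[(1, 5, 0), (3, 4, 1), (4, 2, 0), (5, 1, 0)]


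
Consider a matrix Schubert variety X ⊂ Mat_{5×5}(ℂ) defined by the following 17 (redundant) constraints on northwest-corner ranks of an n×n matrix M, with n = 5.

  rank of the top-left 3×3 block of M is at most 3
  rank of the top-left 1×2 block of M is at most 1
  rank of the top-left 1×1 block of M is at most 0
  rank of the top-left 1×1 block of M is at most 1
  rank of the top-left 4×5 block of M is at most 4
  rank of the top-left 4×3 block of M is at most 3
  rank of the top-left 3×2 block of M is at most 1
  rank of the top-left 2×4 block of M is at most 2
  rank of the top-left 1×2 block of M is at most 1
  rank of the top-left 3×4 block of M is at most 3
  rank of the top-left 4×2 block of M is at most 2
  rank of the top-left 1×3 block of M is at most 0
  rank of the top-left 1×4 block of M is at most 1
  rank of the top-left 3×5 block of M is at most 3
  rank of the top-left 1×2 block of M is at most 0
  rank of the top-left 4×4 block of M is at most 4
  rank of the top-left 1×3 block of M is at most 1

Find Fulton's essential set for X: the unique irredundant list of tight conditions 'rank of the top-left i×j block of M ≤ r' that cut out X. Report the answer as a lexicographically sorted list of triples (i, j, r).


Recovering R(i,j) via the rank-extension bound from the 17 conditions:

  row 1: 0 | 0 | 0 | 1 | 1
  row 2: 1 | 1 | 1 | 2 | 2
  row 3: 1 | 1 | 2 | 3 | 3
  row 4: 1 | 2 | 3 | 4 | 4
  row 5: 1 | 2 | 3 | 4 | 5

the unique w with this rank table is (4, 1, 3, 2, 5).

Rothe diagram D(w) (4 cells), 2 SE-corners (essential conditions):

[(1, 3, 0), (3, 2, 1)]


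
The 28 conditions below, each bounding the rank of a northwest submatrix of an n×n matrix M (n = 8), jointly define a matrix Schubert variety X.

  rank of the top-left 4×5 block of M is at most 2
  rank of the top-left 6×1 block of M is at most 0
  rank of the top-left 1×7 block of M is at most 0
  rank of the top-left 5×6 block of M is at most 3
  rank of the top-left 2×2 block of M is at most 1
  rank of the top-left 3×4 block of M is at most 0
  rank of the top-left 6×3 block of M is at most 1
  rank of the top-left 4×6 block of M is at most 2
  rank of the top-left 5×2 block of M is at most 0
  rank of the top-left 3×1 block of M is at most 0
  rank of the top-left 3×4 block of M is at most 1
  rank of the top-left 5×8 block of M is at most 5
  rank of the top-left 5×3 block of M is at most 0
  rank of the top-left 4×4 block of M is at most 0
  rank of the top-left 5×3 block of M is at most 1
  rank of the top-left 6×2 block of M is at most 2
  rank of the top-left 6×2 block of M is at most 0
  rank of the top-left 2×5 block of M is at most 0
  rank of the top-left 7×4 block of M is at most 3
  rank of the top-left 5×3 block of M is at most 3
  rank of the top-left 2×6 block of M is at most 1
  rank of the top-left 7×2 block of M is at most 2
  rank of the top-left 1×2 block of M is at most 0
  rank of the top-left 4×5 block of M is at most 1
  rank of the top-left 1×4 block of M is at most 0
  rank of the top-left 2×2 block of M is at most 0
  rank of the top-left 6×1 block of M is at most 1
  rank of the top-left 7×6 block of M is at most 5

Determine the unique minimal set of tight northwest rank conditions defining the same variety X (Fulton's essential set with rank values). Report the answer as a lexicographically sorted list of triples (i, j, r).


Computing R[i][j] = min implied NW-rank bound (n=8, 28 conditions):

  0  0  0  0  0  0  0  1
  0  0  0  0  0  1  1  2
  0  0  0  0  1  2  2  3
  0  0  0  0  1  2  3  4
  0  0  0  1  2  3  4  5
  0  0  1  2  3  4  5  6
  1  1  2  3  4  5  6  7
  1  2  3  4  5  6  7  8

reading off 1-entries of Δ²R: w = (8, 6, 5, 7, 4, 3, 1, 2).

ℓ(w)=25; the 5 essential cells (i,j,r):

[(1, 7, 0), (2, 5, 0), (4, 4, 0), (5, 3, 0), (6, 2, 0)]


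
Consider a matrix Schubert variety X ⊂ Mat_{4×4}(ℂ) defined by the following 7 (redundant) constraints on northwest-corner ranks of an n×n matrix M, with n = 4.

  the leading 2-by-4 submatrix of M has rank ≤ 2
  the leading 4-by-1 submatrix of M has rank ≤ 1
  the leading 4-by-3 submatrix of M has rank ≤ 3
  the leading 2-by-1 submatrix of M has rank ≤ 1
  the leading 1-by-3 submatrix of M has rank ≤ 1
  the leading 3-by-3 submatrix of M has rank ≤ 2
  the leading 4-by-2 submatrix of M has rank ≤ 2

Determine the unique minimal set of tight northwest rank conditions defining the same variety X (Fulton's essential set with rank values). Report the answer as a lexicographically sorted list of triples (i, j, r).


Computing R[i][j] = min implied NW-rank bound (n=4, 7 conditions):

  i=1: 1 | 1 | 1 | 1
  i=2: 1 | 2 | 2 | 2
  i=3: 1 | 2 | 2 | 3
  i=4: 1 | 2 | 3 | 4

reading off 1-entries of Δ²R: w = (1, 2, 4, 3).

ℓ(w)=1; the 1 essential cell (i,j,r):

[(3, 3, 2)]


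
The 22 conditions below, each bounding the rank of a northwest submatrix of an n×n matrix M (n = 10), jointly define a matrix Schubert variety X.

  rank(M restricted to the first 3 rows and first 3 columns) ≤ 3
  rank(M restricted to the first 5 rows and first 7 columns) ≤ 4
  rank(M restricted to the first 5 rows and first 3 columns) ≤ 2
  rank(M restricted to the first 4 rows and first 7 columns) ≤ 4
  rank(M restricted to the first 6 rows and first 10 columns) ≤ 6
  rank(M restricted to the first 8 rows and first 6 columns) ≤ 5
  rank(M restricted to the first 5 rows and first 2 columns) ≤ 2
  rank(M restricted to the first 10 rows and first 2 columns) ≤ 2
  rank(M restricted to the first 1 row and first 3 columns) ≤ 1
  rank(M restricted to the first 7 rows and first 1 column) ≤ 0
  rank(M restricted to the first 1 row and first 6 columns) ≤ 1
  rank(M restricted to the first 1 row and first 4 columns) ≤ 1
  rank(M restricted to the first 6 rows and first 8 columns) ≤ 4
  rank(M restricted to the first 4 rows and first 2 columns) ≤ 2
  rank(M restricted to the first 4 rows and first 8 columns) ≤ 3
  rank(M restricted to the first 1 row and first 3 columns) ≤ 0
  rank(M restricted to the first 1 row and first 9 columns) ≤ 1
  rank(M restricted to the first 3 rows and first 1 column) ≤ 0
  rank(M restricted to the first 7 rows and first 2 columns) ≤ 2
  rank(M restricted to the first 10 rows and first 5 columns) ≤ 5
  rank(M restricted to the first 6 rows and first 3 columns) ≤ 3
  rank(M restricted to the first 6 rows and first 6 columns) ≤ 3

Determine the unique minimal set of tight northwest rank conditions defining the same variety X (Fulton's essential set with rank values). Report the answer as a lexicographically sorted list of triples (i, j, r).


Propagating the 22 rank bounds to every northwest block:

  R[1]: 0, 0, 0, 1, 1, 1, 1, 1, 1, 1
  R[2]: 0, 1, 1, 2, 2, 2, 2, 2, 2, 2
  R[3]: 0, 1, 2, 3, 3, 3, 3, 3, 3, 3
  R[4]: 0, 1, 2, 3, 3, 3, 3, 3, 4, 4
  R[5]: 0, 1, 2, 3, 3, 3, 4, 4, 5, 5
  R[6]: 0, 1, 2, 3, 3, 3, 4, 4, 5, 6
  R[7]: 0, 1, 2, 3, 4, 4, 5, 5, 6, 7
  R[8]: 1, 2, 3, 4, 5, 5, 6, 6, 7, 8
  R[9]: 1, 2, 3, 4, 5, 6, 7, 7, 8, 9
  R[10]: 1, 2, 3, 4, 5, 6, 7, 8, 9, 10

hence w(1..10) = (4, 2, 3, 9, 7, 10, 5, 1, 6, 8).

D(w) has 18 cells with 5 SE-corners; essential set:

[(1, 3, 0), (4, 8, 3), (6, 6, 3), (6, 8, 4), (7, 1, 0)]


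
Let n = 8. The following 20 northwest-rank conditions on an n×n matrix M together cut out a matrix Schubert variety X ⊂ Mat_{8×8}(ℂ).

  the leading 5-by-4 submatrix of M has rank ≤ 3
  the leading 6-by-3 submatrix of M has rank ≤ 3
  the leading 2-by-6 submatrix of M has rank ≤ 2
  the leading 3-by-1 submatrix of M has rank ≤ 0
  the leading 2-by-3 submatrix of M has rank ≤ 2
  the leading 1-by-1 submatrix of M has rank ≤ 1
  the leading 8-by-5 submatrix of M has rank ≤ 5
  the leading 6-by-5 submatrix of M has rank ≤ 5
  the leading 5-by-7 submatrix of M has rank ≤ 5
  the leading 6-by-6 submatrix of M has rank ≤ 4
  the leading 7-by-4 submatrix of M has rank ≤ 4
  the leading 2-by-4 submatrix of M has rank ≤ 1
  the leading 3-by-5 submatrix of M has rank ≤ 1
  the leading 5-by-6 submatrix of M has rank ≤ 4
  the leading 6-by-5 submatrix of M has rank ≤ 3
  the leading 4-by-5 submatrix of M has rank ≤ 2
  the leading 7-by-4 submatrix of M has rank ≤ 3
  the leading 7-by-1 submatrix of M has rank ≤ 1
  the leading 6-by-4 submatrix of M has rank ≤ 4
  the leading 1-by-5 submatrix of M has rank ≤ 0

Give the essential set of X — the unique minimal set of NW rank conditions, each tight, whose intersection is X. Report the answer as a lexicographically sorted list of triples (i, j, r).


Propagating the 20 rank bounds to every northwest block:

  i=1: 0  0  0  0  0  1  1  1
  i=2: 0  1  1  1  1  2  2  2
  i=3: 0  1  1  1  1  2  3  3
  i=4: 1  2  2  2  2  3  4  4
  i=5: 1  2  3  3  3  4  5  5
  i=6: 1  2  3  3  3  4  5  6
  i=7: 1  2  3  3  4  5  6  7
  i=8: 1  2  3  4  5  6  7  8

so w = (6, 2, 7, 1, 3, 8, 5, 4).

ℓ(w)=13; the 5 essential cells (i,j,r):

[(1, 5, 0), (3, 1, 0), (3, 5, 1), (6, 5, 3), (7, 4, 3)]


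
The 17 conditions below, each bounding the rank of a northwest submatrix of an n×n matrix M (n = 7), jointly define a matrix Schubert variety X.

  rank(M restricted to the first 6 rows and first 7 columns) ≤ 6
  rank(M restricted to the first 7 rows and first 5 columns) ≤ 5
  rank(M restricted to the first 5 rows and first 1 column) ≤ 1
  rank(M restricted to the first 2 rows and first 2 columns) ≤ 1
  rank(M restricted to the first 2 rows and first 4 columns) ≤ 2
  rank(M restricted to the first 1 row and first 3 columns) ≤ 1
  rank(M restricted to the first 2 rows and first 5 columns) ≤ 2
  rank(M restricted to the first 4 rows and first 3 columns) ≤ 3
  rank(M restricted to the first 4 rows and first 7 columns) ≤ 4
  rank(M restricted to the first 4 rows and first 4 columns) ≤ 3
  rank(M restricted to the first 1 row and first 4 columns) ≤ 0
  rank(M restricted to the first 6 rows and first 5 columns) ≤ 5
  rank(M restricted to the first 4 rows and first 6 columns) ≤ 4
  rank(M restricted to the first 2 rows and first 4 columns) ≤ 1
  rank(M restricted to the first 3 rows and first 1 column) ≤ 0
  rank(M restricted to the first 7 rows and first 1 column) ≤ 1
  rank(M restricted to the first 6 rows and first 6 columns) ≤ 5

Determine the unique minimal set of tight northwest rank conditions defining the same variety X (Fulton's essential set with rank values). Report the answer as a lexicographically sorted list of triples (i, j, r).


Computing R[i][j] = min implied NW-rank bound (n=7, 17 conditions):

  i=1: 0  0  0  0  1  1  1
  i=2: 0  1  1  1  2  2  2
  i=3: 0  1  2  2  3  3  3
  i=4: 1  2  3  3  4  4  4
  i=5: 1  2  3  4  5  5  5
  i=6: 1  2  3  4  5  5  6
  i=7: 1  2  3  4  5  6  7

so w = (5, 2, 3, 1, 4, 7, 6).

3 SE-corners of the 7-cell Rothe diagram give Ess(w):

[(1, 4, 0), (3, 1, 0), (6, 6, 5)]


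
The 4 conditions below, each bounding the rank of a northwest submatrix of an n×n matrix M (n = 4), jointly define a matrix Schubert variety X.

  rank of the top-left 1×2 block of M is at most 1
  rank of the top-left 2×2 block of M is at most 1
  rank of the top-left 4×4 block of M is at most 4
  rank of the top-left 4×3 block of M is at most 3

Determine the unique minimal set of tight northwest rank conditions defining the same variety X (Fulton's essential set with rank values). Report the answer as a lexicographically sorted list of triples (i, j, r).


Computing R[i][j] = min implied NW-rank bound (n=4, 4 conditions):

  1 | 1 | 1 | 1
  1 | 1 | 2 | 2
  1 | 2 | 3 | 3
  1 | 2 | 3 | 4

so w = (1, 3, 2, 4).

1 SE-corner of the 1-cell Rothe diagram gives Ess(w):

[(2, 2, 1)]


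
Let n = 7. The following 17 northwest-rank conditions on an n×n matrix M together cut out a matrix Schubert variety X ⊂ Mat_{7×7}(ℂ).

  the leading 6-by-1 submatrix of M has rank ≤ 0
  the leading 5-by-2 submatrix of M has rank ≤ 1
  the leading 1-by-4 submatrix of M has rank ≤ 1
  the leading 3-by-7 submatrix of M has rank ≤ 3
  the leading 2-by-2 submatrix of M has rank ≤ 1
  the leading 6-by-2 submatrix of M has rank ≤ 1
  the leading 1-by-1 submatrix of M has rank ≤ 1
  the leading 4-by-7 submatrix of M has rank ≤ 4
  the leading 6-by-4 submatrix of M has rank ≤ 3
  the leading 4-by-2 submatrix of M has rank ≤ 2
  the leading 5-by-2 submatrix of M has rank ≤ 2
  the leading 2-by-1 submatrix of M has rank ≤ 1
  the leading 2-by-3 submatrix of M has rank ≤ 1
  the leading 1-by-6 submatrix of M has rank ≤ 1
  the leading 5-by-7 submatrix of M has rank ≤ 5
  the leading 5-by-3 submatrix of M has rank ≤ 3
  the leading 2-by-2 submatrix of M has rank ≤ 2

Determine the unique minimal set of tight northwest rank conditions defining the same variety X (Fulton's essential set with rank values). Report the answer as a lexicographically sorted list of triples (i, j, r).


Computing R[i][j] = min implied NW-rank bound (n=7, 17 conditions):

  R[1]: 0, 1, 1, 1, 1, 1, 1
  R[2]: 0, 1, 1, 2, 2, 2, 2
  R[3]: 0, 1, 2, 3, 3, 3, 3
  R[4]: 0, 1, 2, 3, 4, 4, 4
  R[5]: 0, 1, 2, 3, 4, 5, 5
  R[6]: 0, 1, 2, 3, 4, 5, 6
  R[7]: 1, 2, 3, 4, 5, 6, 7

the unique w with this rank table is (2, 4, 3, 5, 6, 7, 1).

D(w) has 7 cells with 2 SE-corners; essential set:

[(2, 3, 1), (6, 1, 0)]


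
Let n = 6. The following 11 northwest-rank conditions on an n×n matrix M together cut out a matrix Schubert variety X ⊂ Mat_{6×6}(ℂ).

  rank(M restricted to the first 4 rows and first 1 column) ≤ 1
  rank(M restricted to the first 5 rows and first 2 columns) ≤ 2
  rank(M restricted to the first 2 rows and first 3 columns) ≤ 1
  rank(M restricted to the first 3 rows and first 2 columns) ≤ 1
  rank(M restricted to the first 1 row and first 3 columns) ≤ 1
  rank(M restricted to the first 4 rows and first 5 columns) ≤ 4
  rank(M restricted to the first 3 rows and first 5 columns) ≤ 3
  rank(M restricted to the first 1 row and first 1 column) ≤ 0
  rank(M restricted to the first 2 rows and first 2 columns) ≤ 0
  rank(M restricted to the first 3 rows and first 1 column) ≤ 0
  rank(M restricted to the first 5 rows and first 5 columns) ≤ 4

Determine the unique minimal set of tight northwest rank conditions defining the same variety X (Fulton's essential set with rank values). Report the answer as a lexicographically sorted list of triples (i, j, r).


Rank table r_w(6×6) implied by the 11 constraints:

  row 1: 0, 0, 1, 1, 1, 1
  row 2: 0, 0, 1, 2, 2, 2
  row 3: 0, 1, 2, 3, 3, 3
  row 4: 1, 2, 3, 4, 4, 4
  row 5: 1, 2, 3, 4, 4, 5
  row 6: 1, 2, 3, 4, 5, 6

reading off 1-entries of Δ²R: w = (3, 4, 2, 1, 6, 5).

D(w) has 6 cells with 3 SE-corners; essential set:

[(2, 2, 0), (3, 1, 0), (5, 5, 4)]


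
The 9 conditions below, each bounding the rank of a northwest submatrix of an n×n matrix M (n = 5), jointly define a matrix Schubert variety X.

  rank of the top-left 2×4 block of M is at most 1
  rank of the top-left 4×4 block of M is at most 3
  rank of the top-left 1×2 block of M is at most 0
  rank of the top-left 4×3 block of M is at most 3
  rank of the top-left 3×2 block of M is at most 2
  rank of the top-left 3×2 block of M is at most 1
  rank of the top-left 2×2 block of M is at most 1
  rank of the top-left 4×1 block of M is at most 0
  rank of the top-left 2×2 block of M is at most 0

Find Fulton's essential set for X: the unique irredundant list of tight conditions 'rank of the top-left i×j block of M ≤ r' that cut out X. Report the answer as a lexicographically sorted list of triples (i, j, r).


Recovering R(i,j) via the rank-extension bound from the 9 conditions:

  R[1]: 0 0 1 1 1
  R[2]: 0 0 1 1 2
  R[3]: 0 1 2 2 3
  R[4]: 0 1 2 3 4
  R[5]: 1 2 3 4 5

giving w = (3, 5, 2, 4, 1) via Δ²R.

D(w) has 7 cells with 3 SE-corners; essential set:

[(2, 2, 0), (2, 4, 1), (4, 1, 0)]


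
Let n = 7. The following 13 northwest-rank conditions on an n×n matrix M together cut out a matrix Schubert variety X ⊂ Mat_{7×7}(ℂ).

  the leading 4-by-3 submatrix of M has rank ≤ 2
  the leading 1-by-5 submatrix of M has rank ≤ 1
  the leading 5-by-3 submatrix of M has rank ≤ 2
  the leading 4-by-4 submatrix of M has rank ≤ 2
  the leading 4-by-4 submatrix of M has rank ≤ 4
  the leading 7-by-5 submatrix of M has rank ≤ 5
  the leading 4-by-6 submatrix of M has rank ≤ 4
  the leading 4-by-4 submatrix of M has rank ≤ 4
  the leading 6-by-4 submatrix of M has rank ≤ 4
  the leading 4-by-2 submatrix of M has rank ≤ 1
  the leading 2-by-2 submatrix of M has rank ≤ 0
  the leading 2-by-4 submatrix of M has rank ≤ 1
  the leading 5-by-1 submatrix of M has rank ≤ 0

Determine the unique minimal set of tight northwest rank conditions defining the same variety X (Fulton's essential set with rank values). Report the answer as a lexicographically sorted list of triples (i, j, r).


Recovering R(i,j) via the rank-extension bound from the 13 conditions:

  row 1: 0 | 0 | 1 | 1 | 1 | 1 | 1
  row 2: 0 | 0 | 1 | 1 | 2 | 2 | 2
  row 3: 0 | 1 | 2 | 2 | 3 | 3 | 3
  row 4: 0 | 1 | 2 | 2 | 3 | 4 | 4
  row 5: 0 | 1 | 2 | 3 | 4 | 5 | 5
  row 6: 1 | 2 | 3 | 4 | 5 | 6 | 6
  row 7: 1 | 2 | 3 | 4 | 5 | 6 | 7

reading off 1-entries of Δ²R: w = (3, 5, 2, 6, 4, 1, 7).

Rothe diagram D(w) (9 cells), 4 SE-corners (essential conditions):

[(2, 2, 0), (2, 4, 1), (4, 4, 2), (5, 1, 0)]


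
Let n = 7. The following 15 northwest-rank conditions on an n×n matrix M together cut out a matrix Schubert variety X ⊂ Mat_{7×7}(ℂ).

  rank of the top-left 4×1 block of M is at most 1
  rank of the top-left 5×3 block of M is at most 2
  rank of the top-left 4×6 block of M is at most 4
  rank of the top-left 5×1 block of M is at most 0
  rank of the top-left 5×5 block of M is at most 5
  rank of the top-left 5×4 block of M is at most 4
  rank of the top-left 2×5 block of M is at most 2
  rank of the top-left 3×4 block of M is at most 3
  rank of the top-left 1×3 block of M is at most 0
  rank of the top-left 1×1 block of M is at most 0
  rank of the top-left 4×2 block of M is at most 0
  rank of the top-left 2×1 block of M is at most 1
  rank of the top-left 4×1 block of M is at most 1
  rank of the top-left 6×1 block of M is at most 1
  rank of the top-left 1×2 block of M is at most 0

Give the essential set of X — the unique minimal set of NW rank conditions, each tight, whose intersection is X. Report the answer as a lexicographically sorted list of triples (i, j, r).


Computing R[i][j] = min implied NW-rank bound (n=7, 15 conditions):

  R[1]: 0 0 0 1 1 1 1
  R[2]: 0 0 1 2 2 2 2
  R[3]: 0 0 1 2 3 3 3
  R[4]: 0 0 1 2 3 4 4
  R[5]: 0 1 2 3 4 5 5
  R[6]: 1 2 3 4 5 6 6
  R[7]: 1 2 3 4 5 6 7

hence w(1..7) = (4, 3, 5, 6, 2, 1, 7).

D(w) has 10 cells with 3 SE-corners; essential set:

[(1, 3, 0), (4, 2, 0), (5, 1, 0)]


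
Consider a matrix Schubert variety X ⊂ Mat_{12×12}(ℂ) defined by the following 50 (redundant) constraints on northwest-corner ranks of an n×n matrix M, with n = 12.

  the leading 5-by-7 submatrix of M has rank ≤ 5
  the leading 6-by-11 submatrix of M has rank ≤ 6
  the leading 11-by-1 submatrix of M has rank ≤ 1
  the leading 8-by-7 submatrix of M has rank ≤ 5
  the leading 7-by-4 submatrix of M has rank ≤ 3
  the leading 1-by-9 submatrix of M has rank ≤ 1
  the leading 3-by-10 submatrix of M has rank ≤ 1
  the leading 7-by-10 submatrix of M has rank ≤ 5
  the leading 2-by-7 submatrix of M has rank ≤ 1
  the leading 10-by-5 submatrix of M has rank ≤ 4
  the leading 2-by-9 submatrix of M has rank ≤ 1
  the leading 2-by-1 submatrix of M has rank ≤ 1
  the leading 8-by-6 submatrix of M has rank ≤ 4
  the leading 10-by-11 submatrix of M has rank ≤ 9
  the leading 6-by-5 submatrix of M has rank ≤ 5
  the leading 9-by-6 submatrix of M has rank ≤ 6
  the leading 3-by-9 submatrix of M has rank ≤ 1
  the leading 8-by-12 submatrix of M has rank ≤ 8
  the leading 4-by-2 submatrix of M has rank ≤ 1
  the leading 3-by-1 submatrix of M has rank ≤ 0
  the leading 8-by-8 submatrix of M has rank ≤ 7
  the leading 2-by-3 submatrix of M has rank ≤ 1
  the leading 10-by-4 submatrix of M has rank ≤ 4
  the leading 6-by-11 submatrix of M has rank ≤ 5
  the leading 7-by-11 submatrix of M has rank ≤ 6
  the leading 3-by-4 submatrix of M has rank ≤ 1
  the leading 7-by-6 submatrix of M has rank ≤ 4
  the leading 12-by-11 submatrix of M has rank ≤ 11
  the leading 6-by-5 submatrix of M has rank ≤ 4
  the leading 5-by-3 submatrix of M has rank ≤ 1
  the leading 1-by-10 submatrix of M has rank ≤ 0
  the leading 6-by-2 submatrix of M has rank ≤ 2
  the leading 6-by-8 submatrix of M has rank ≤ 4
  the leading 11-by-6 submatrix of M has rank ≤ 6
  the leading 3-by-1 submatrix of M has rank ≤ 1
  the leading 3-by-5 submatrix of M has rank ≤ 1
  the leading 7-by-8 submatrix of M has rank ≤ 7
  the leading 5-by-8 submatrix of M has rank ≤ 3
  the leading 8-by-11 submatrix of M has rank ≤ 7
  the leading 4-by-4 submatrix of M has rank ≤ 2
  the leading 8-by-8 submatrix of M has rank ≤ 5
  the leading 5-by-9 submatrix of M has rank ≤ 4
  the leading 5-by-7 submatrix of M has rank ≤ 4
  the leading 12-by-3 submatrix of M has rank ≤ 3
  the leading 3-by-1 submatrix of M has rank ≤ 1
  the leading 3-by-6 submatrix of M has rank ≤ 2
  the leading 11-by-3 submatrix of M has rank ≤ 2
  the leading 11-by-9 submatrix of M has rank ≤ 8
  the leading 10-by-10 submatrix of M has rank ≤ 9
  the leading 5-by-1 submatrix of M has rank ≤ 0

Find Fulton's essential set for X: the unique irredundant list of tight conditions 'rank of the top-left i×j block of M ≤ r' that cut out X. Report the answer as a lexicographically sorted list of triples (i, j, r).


Recovering R(i,j) via the rank-extension bound from the 50 conditions:

  0  0  0  0  0  0  0  0  0  0  1  1
  0  1  1  1  1  1  1  1  1  1  2  2
  0  1  1  1  1  1  1  1  1  1  2  3
  0  1  1  2  2  2  2  2  2  2  3  4
  0  1  1  2  3  3  3  3  3  3  4  5
  1  2  2  3  4  4  4  4  4  4  5  6
  1  2  2  3  4  4  5  5  5  5  6  7
  1  2  2  3  4  4  5  5  6  6  7  8
  1  2  2  3  4  5  6  6  7  7  8  9
  1  2  2  3  4  5  6  7  8  8  9  10
  1  2  2  3  4  5  6  7  8  9  10  11
  1  2  3  4  5  6  7  8  9  10  11  12

hence w(1..12) = (11, 2, 12, 4, 5, 1, 7, 9, 6, 8, 10, 3).

Fulton essential set (7 of the 32 Rothe cells):

[(1, 10, 0), (3, 10, 1), (5, 1, 0), (5, 3, 1), (8, 6, 4), (8, 8, 5), (11, 3, 2)]


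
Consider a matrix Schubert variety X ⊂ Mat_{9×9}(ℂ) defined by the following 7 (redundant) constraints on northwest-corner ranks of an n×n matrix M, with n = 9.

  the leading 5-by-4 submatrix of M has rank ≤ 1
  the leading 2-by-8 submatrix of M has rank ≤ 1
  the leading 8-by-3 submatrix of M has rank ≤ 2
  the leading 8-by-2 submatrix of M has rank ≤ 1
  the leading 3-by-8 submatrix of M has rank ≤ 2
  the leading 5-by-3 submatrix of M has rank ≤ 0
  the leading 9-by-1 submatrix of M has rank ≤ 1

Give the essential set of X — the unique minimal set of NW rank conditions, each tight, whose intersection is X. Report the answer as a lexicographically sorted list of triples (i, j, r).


Propagating the 7 rank bounds to every northwest block:

  i=1: 0 0 0 1 1 1 1 1 1
  i=2: 0 0 0 1 1 1 1 1 2
  i=3: 0 0 0 1 2 2 2 2 3
  i=4: 0 0 0 1 2 3 3 3 4
  i=5: 0 0 0 1 2 3 4 4 5
  i=6: 1 1 1 2 3 4 5 5 6
  i=7: 1 1 2 3 4 5 6 6 7
  i=8: 1 1 2 3 4 5 6 7 8
  i=9: 1 2 3 4 5 6 7 8 9

giving w = (4, 9, 5, 6, 7, 1, 3, 8, 2) via Δ²R.

3 SE-corners of the 21-cell Rothe diagram give Ess(w):

[(2, 8, 1), (5, 3, 0), (8, 2, 1)]


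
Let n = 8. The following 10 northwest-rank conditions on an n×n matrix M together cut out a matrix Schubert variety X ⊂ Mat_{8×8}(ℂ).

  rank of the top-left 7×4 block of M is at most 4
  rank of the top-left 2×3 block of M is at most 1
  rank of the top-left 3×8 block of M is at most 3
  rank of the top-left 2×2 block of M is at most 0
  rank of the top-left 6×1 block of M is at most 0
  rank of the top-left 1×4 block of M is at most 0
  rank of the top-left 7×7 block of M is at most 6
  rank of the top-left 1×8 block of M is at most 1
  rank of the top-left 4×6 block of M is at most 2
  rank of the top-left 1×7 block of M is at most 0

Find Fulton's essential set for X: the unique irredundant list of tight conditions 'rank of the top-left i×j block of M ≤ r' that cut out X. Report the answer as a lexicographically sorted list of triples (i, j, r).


Propagating the 10 rank bounds to every northwest block:

  R[1]: 0  0  0  0  0  0  0  1
  R[2]: 0  0  1  1  1  1  1  2
  R[3]: 0  1  2  2  2  2  2  3
  R[4]: 0  1  2  2  2  2  3  4
  R[5]: 0  1  2  3  3  3  4  5
  R[6]: 0  1  2  3  4  4  5  6
  R[7]: 1  2  3  4  5  5  6  7
  R[8]: 1  2  3  4  5  6  7  8

reading off 1-entries of Δ²R: w = (8, 3, 2, 7, 4, 5, 1, 6).

ℓ(w)=16; the 4 essential cells (i,j,r):

[(1, 7, 0), (2, 2, 0), (4, 6, 2), (6, 1, 0)]


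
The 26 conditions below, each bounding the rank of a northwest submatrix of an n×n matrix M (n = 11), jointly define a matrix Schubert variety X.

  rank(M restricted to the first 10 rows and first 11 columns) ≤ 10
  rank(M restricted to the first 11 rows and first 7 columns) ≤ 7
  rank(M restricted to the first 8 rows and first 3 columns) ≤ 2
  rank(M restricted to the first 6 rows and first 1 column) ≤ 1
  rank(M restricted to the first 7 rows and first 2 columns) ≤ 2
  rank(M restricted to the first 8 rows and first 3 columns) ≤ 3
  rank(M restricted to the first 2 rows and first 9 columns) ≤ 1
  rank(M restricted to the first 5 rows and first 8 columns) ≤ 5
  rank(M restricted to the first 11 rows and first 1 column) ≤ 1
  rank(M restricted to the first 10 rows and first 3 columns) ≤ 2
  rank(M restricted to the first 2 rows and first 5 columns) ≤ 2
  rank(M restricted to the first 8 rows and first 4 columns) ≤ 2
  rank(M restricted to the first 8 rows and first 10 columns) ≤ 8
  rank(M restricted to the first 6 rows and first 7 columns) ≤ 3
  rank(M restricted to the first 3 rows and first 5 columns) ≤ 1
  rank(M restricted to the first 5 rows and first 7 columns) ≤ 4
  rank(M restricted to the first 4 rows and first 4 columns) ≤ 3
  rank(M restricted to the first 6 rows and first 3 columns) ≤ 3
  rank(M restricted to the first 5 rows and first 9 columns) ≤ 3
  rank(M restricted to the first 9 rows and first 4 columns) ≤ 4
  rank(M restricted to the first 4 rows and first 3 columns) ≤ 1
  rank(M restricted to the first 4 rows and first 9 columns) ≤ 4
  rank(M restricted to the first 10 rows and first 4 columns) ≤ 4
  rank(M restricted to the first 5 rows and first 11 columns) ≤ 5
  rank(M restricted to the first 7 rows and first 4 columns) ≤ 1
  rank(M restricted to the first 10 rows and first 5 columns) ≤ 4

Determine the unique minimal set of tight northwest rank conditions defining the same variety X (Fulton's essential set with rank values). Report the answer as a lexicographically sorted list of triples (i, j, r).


The tightest implied rank at each (i,j), from the 26 conditions:

  R[1]: 1 | 1 | 1 | 1 | 1 | 1 | 1 | 1 | 1 | 1 | 1
  R[2]: 1 | 1 | 1 | 1 | 1 | 1 | 1 | 1 | 1 | 2 | 2
  R[3]: 1 | 1 | 1 | 1 | 1 | 2 | 2 | 2 | 2 | 3 | 3
  R[4]: 1 | 1 | 1 | 1 | 2 | 3 | 3 | 3 | 3 | 4 | 4
  R[5]: 1 | 1 | 1 | 1 | 2 | 3 | 3 | 3 | 3 | 4 | 5
  R[6]: 1 | 1 | 1 | 1 | 2 | 3 | 3 | 4 | 4 | 5 | 6
  R[7]: 1 | 1 | 1 | 1 | 2 | 3 | 4 | 5 | 5 | 6 | 7
  R[8]: 1 | 2 | 2 | 2 | 3 | 4 | 5 | 6 | 6 | 7 | 8
  R[9]: 1 | 2 | 2 | 3 | 4 | 5 | 6 | 7 | 7 | 8 | 9
  R[10]: 1 | 2 | 2 | 3 | 4 | 5 | 6 | 7 | 8 | 9 | 10
  R[11]: 1 | 2 | 3 | 4 | 5 | 6 | 7 | 8 | 9 | 10 | 11

the unique w with this rank table is (1, 10, 6, 5, 11, 8, 7, 2, 4, 9, 3).

6 SE-corners of the 30-cell Rothe diagram give Ess(w):

[(2, 9, 1), (3, 5, 1), (5, 9, 3), (6, 7, 3), (7, 4, 1), (10, 3, 2)]


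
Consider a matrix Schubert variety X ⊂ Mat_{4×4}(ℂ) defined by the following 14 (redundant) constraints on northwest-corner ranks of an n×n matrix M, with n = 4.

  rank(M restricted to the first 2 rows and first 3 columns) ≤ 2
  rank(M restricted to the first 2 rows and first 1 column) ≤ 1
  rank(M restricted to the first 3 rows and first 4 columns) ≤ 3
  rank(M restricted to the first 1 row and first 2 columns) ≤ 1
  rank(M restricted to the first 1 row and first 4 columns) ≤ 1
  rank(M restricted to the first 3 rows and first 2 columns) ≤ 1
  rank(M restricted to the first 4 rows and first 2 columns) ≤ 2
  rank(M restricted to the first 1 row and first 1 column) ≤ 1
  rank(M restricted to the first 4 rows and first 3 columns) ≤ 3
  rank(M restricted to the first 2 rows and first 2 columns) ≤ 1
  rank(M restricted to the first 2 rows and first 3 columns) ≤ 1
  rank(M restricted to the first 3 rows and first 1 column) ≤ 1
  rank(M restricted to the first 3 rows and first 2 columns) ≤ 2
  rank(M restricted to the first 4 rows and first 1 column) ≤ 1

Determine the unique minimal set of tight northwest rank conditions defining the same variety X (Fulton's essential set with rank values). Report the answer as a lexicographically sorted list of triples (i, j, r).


The tightest implied rank at each (i,j), from the 14 conditions:

  1 1 1 1
  1 1 1 2
  1 1 2 3
  1 2 3 4

giving w = (1, 4, 3, 2) via Δ²R.

Rothe diagram D(w) (3 cells), 2 SE-corners (essential conditions):

[(2, 3, 1), (3, 2, 1)]


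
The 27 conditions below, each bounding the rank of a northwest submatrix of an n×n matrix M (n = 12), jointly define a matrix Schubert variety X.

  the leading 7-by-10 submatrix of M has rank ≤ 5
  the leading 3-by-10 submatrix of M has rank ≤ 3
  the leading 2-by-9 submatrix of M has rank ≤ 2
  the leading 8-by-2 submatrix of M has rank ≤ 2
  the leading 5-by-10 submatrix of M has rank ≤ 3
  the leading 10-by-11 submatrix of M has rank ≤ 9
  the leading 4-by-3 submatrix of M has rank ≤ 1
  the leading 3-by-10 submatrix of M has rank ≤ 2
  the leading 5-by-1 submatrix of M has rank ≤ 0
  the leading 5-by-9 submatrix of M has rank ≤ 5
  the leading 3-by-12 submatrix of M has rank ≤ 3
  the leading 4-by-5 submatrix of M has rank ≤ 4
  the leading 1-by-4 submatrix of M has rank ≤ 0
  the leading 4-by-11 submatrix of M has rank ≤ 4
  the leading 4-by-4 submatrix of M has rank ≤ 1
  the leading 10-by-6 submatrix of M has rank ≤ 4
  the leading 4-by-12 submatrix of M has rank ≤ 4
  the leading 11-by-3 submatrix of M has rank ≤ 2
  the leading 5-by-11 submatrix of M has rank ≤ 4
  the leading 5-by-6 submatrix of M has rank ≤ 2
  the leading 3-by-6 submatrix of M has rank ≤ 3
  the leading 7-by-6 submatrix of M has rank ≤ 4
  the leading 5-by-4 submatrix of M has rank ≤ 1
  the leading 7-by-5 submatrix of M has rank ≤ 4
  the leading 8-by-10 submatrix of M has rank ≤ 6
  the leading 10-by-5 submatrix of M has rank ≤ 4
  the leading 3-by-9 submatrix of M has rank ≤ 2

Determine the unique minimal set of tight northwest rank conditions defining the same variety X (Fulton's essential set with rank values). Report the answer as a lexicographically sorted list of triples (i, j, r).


Recovering R(i,j) via the rank-extension bound from the 27 conditions:

  R[1]: 0 0 0 0 1 1 1 1 1 1 1 1
  R[2]: 0 1 1 1 2 2 2 2 2 2 2 2
  R[3]: 0 1 1 1 2 2 2 2 2 2 3 3
  R[4]: 0 1 1 1 2 2 3 3 3 3 4 4
  R[5]: 0 1 1 1 2 2 3 3 3 3 4 5
  R[6]: 1 2 2 2 3 3 4 4 4 4 5 6
  R[7]: 1 2 2 3 4 4 5 5 5 5 6 7
  R[8]: 1 2 2 3 4 4 5 6 6 6 7 8
  R[9]: 1 2 2 3 4 4 5 6 7 7 8 9
  R[10]: 1 2 2 3 4 4 5 6 7 8 9 10
  R[11]: 1 2 2 3 4 5 6 7 8 9 10 11
  R[12]: 1 2 3 4 5 6 7 8 9 10 11 12

the unique w with this rank table is (5, 2, 11, 7, 12, 1, 4, 8, 9, 10, 6, 3).

Fulton essential set (8 of the 32 Rothe cells):

[(1, 4, 0), (3, 10, 2), (5, 1, 0), (5, 4, 1), (5, 6, 2), (5, 10, 3), (10, 6, 4), (11, 3, 2)]


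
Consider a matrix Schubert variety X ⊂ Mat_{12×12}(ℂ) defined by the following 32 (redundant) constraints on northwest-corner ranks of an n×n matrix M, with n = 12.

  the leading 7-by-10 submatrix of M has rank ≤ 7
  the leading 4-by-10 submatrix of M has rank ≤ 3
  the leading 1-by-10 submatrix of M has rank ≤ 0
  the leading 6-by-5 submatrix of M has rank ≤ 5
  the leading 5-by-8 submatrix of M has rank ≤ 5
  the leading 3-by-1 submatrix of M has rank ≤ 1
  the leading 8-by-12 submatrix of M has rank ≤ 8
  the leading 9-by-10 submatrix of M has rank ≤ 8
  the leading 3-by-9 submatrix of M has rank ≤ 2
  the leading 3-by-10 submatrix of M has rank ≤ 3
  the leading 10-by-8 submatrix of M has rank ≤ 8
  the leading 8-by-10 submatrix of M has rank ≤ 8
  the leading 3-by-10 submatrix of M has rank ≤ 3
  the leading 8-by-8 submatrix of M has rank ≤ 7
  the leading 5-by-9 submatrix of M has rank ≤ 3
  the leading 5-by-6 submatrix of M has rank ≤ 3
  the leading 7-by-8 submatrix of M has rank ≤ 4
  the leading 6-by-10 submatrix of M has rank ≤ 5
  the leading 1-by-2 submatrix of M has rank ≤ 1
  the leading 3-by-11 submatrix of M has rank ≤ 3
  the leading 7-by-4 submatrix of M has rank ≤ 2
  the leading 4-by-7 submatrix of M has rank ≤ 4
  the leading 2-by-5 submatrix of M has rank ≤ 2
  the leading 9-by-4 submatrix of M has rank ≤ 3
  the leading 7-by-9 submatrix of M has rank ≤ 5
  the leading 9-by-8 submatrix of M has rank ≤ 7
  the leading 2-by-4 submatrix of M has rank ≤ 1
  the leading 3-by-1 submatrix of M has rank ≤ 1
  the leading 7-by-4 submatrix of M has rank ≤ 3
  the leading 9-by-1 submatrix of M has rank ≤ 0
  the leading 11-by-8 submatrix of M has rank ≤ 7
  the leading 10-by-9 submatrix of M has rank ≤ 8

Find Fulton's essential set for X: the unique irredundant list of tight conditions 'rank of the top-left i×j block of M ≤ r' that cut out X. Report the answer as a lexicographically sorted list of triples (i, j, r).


Computing R[i][j] = min implied NW-rank bound (n=12, 32 conditions):

  i=1: 0  0  0  0  0  0  0  0  0  0  1  1
  i=2: 0  1  1  1  1  1  1  1  1  1  2  2
  i=3: 0  1  2  2  2  2  2  2  2  2  3  3
  i=4: 0  1  2  2  3  3  3  3  3  3  4  4
  i=5: 0  1  2  2  3  3  3  3  3  4  5  5
  i=6: 0  1  2  2  3  4  4  4  4  5  6  6
  i=7: 0  1  2  2  3  4  4  4  5  6  7  7
  i=8: 0  1  2  3  4  5  5  5  6  7  8  8
  i=9: 0  1  2  3  4  5  6  6  7  8  9  9
  i=10: 1  2  3  4  5  6  7  7  8  9  10  10
  i=11: 1  2  3  4  5  6  7  7  8  9  10  11
  i=12: 1  2  3  4  5  6  7  8  9  10  11  12

the unique w with this rank table is (11, 2, 3, 5, 10, 6, 9, 4, 7, 1, 12, 8).

Rothe diagram D(w) (29 cells), 6 SE-corners (essential conditions):

[(1, 10, 0), (5, 9, 3), (7, 4, 2), (7, 8, 4), (9, 1, 0), (11, 8, 7)]


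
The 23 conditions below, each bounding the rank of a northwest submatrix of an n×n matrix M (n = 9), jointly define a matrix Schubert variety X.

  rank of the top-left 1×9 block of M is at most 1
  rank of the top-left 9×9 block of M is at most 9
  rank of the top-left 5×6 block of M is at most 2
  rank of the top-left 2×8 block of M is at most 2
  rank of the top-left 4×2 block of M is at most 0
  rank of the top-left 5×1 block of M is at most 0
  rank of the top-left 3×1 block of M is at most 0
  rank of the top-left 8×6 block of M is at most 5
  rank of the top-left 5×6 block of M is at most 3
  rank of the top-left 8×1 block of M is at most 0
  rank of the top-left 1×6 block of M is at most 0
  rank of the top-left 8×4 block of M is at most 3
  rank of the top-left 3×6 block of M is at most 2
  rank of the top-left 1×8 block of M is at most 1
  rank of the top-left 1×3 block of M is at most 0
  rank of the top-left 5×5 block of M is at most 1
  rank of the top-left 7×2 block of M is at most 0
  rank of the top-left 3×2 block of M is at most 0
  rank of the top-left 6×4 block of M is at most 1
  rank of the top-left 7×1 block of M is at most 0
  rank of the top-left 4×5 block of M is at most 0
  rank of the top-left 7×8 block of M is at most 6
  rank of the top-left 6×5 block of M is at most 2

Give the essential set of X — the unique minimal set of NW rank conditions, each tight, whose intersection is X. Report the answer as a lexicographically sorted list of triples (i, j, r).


Computing R[i][j] = min implied NW-rank bound (n=9, 23 conditions):

  row 1: 0, 0, 0, 0, 0, 0, 1, 1, 1
  row 2: 0, 0, 0, 0, 0, 1, 2, 2, 2
  row 3: 0, 0, 0, 0, 0, 1, 2, 3, 3
  row 4: 0, 0, 0, 0, 0, 1, 2, 3, 4
  row 5: 0, 0, 1, 1, 1, 2, 3, 4, 5
  row 6: 0, 0, 1, 1, 2, 3, 4, 5, 6
  row 7: 0, 0, 1, 2, 3, 4, 5, 6, 7
  row 8: 0, 1, 2, 3, 4, 5, 6, 7, 8
  row 9: 1, 2, 3, 4, 5, 6, 7, 8, 9

reading off 1-entries of Δ²R: w = (7, 6, 8, 9, 3, 5, 4, 2, 1).

|D(w)|=29, |Ess(w)|=5:

[(1, 6, 0), (4, 5, 0), (6, 4, 1), (7, 2, 0), (8, 1, 0)]


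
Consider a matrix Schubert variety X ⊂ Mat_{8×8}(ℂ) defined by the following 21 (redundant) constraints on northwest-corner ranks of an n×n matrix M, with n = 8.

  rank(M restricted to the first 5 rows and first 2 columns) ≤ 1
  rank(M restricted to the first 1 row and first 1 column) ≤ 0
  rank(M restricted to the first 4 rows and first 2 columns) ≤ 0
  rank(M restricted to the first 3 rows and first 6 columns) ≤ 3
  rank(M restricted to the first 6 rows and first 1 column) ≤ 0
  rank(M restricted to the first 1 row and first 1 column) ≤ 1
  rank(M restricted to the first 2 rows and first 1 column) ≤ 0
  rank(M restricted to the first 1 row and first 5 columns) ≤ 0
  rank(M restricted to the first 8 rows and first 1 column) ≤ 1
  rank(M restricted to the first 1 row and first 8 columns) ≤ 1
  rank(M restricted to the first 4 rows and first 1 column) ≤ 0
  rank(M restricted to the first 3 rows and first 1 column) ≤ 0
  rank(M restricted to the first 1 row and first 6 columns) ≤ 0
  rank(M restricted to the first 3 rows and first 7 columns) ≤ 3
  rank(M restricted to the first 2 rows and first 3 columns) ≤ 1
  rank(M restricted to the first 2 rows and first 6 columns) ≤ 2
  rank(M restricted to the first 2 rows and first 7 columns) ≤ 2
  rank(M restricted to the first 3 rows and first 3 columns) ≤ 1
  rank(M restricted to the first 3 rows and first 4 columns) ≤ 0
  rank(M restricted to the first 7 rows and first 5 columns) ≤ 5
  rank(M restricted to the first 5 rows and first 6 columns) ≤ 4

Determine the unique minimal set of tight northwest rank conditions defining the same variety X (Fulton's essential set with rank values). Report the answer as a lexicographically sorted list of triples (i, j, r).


The tightest implied rank at each (i,j), from the 21 conditions:

  0 0 0 0 0 0 1 1
  0 0 0 0 1 1 2 2
  0 0 0 0 1 2 3 3
  0 0 1 1 2 3 4 4
  0 1 2 2 3 4 5 5
  0 1 2 3 4 5 6 6
  1 2 3 4 5 6 7 7
  1 2 3 4 5 6 7 8

giving w = (7, 5, 6, 3, 2, 4, 1, 8) via Δ²R.

ℓ(w)=18; the 4 essential cells (i,j,r):

[(1, 6, 0), (3, 4, 0), (4, 2, 0), (6, 1, 0)]
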